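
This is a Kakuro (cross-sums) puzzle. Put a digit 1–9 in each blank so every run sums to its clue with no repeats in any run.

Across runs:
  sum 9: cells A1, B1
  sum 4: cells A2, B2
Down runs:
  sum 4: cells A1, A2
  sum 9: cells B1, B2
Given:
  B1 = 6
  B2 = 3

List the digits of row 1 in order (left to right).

4 in 2 cells must be {1,3}.
A1 = 9 − 6 = 3 completes the 9 across.
A2 = 4 − 3 = 1 completes the 4 across.

3 6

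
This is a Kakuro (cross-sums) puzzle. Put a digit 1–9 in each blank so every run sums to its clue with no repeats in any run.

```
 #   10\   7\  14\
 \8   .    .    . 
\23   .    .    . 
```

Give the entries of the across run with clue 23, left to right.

8 6 9

23 in 3 cells must be {6,8,9}.
The 8 across and the 14 down share only 5, so R1C3 = 5.
The 23 across and the 7 down share only 6, so R2C2 = 6.
R2C3 = 14 − 5 = 9 completes the 14 down.
R1C2 = 7 − 6 = 1 completes the 7 down.
R2C1 = 23 − 15 = 8 completes the 23 across.
R1C1 = 8 − 6 = 2 completes the 8 across.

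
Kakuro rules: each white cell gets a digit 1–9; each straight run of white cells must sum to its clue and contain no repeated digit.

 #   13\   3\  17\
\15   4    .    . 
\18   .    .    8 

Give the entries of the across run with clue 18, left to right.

3 in 2 cells must be {1,2}; 17 in 2 cells must be {8,9}.
R1C2 = 2: the only remaining digit allowed by both the 15 across and the 3 down.
R1C3 = 15 − 6 = 9 completes the 15 across.
R2C1 = 13 − 4 = 9 completes the 13 down.
R2C2 = 18 − 17 = 1 completes the 18 across.

9 1 8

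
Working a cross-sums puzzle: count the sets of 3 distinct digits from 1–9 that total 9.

3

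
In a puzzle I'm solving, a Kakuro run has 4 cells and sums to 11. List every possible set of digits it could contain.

4 distinct digits from 1–9 sum between 10 and 30.
Only one set works: {1,2,3,5}.

{1,2,3,5}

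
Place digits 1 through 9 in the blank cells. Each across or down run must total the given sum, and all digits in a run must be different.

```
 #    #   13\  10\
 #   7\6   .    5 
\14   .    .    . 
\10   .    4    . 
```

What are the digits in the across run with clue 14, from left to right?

R1C2 = 6 − 5 = 1 completes the 6 across.
R2C2 = 13 − 5 = 8 completes the 13 down.
R3C3 = 1: the only remaining digit allowed by both the 10 across and the 10 down.
R2C3 = 10 − 6 = 4 completes the 10 down.
R3C1 = 10 − 5 = 5 completes the 10 across.
R2C1 = 14 − 12 = 2 completes the 14 across.

2 8 4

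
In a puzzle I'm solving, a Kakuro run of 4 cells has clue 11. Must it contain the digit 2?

Yes

The only way to make 11 from 4 distinct digits is {1,2,3,5}, which contains 2.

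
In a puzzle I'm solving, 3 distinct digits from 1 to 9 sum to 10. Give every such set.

3 distinct digits from 1–9 sum between 6 and 24.

{1,2,7}; {1,3,6}; {1,4,5}; {2,3,5}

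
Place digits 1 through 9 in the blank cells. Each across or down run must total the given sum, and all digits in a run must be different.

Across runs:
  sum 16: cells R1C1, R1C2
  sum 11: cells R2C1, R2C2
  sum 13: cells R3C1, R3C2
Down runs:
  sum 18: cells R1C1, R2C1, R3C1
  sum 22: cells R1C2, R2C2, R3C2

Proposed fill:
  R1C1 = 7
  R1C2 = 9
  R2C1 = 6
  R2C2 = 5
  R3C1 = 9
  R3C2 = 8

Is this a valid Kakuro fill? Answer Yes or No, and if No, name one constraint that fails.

No — the down run R1C1–R3C1 sums to 22, not 18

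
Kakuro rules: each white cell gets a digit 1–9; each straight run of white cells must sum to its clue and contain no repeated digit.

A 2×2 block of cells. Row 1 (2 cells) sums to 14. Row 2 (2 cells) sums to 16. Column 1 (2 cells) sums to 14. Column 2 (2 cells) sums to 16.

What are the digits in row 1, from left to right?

5 9

16 in 2 cells must be {7,9}.
The 14 across and the 16 down share only 9, so (1,2) = 9.
The 16 across and the 14 down share only 9, so (2,1) = 9.
(2,2) = 16 − 9 = 7 completes the 16 across.
(1,1) = 14 − 9 = 5 completes the 14 across.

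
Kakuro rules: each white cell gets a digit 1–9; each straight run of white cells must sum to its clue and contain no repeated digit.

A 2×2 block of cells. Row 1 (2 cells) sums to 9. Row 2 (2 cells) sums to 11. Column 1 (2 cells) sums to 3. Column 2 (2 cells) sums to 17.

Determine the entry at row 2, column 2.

9

3 in 2 cells must be {1,2}; 17 in 2 cells must be {8,9}.
The 9 across and the 17 down share only 8, so (1,2) = 8.
The 11 across and the 3 down share only 2, so (2,1) = 2.
(2,2) = 11 − 2 = 9 completes the 11 across.
(1,1) = 9 − 8 = 1 completes the 9 across.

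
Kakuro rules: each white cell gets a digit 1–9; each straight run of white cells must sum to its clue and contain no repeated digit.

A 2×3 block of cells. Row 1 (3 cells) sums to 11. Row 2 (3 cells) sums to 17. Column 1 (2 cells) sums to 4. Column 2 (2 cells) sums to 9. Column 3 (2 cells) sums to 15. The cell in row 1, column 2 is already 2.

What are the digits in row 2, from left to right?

4 in 2 cells must be {1,3}.
(2,2) = 9 − 2 = 7 completes the 9 down.
Given what's placed, (2,1) must be 1 to fit the 17 across and 4 down.
(2,3) = 17 − 8 = 9 completes the 17 across.
(1,1) = 4 − 1 = 3 completes the 4 down.
(1,3) = 11 − 5 = 6 completes the 11 across.

1 7 9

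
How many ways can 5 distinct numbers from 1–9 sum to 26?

5 distinct digits from 1–9 sum between 15 and 35.

11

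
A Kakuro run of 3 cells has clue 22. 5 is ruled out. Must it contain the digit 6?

The only way to make 22 from 3 distinct digits under that restriction is {6,7,9}, which contains 6.

Yes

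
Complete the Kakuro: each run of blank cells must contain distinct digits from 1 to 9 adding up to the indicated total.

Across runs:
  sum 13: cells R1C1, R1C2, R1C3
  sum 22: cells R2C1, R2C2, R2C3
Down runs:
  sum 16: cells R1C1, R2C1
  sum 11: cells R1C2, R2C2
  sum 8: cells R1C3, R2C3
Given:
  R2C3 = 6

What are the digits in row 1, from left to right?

16 in 2 cells must be {7,9}.
R1C3 = 8 − 6 = 2 completes the 8 down.
R1C1 = 7: the only remaining digit allowed by both the 13 across and the 16 down.
R1C2 = 13 − 9 = 4 completes the 13 across.
R2C1 = 16 − 7 = 9 completes the 16 down.
R2C2 = 22 − 15 = 7 completes the 22 across.

7, 4, 2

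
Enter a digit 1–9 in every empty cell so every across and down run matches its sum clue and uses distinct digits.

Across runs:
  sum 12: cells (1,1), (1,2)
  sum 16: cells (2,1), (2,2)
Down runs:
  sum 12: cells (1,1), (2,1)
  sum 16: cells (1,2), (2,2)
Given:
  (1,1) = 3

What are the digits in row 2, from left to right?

9, 7

16 in 2 cells must be {7,9}.
(1,2) = 12 − 3 = 9 completes the 12 across.
(2,1) = 12 − 3 = 9 completes the 12 down.
(2,2) = 16 − 9 = 7 completes the 16 across.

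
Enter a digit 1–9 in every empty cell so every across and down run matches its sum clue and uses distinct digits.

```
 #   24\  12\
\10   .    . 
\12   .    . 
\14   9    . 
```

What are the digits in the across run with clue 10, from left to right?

24 in 3 cells must be {7,8,9}.
R3C2 = 14 − 9 = 5 completes the 14 across.
No cell is forced outright now. R1C1 can only be 7 or 8 (the digits allowed by both its 10 across and its 24 down). If R1C1 = 8: then R1C2 would have to be in {2} for the 10 across but in {1,3,4,6} for the 12 down — contradiction. So R1C1 = 7.
R1C2 = 10 − 7 = 3 completes the 10 across.
R2C1 = 24 − 16 = 8 completes the 24 down.
R2C2 = 12 − 8 = 4 completes the 12 across.

7 3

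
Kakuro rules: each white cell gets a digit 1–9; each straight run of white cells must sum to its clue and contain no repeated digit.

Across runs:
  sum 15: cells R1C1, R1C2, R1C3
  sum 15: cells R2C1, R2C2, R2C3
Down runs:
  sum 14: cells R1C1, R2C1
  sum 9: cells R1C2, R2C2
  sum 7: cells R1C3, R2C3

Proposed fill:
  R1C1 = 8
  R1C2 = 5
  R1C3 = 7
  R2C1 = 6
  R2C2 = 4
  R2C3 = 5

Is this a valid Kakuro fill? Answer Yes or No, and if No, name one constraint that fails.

No — the across run R1C1–R1C3 sums to 20, not 15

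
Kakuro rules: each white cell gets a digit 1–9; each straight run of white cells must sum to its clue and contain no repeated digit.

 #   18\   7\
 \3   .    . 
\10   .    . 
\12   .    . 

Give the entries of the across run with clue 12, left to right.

3 in 2 cells must be {1,2}; 7 in 3 cells must be {1,2,4}.
The 12 across and the 7 down share only 4, so R3C2 = 4.
R3C1 = 12 − 4 = 8 completes the 12 across.
Given what's placed, R1C1 must be 1 to fit the 3 across and 18 down.
R1C2 = 3 − 1 = 2 completes the 3 across.
R2C1 = 18 − 9 = 9 completes the 18 down.
R2C2 = 10 − 9 = 1 completes the 10 across.

8 4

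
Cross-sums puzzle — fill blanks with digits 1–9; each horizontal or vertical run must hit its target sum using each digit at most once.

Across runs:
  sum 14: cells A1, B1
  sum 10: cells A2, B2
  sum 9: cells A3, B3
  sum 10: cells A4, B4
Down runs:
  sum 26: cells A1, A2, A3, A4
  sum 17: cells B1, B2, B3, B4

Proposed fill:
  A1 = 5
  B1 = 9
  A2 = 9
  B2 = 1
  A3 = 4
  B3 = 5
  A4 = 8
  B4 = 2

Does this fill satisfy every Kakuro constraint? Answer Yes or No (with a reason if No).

Across: 5+9=14; 9+1=10; 4+5=9; 8+2=10. Down: 5+9+4+8=26; 9+1+5+2=17. No digit repeats within any run.

Yes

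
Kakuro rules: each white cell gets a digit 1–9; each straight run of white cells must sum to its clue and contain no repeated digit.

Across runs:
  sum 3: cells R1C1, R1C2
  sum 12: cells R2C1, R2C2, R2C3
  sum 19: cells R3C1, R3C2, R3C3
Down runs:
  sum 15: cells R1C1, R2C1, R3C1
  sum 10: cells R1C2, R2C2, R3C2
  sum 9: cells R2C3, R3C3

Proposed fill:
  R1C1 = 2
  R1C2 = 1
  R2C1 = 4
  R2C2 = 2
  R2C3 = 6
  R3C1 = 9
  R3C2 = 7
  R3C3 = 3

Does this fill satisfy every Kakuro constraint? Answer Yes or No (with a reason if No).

Yes

Across: 2+1=3; 4+2+6=12; 9+7+3=19. Down: 2+4+9=15; 1+2+7=10; 6+3=9. No digit repeats within any run.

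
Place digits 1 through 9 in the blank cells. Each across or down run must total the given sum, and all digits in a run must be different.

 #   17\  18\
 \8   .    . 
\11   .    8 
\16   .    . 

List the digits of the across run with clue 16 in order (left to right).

9, 7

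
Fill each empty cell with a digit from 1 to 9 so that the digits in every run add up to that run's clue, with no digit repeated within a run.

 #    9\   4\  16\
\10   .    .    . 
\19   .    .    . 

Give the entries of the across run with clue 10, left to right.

2, 1, 7

4 in 2 cells must be {1,3}; 16 in 2 cells must be {7,9}.
The 10 across and the 16 down share only 7, so R1C3 = 7.
The 19 across and the 4 down share only 3, so R2C2 = 3.
R2C3 = 16 − 7 = 9 completes the 16 down.
R1C2 = 4 − 3 = 1 completes the 4 down.
R2C1 = 19 − 12 = 7 completes the 19 across.
R1C1 = 10 − 8 = 2 completes the 10 across.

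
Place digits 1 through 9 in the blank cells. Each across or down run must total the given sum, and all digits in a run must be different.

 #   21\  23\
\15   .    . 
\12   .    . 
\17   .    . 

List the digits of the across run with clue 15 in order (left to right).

9 6

17 in 2 cells must be {8,9}; 23 in 3 cells must be {6,8,9}.
Nothing is forced directly, so branch on R2C2, whose candidates are 8 or 9. If R2C2 = 9: then R2C1 would have to be in {3} for the 12 across but in {4,5,6,7,8,9} for the 21 down — contradiction. So R2C2 = 8.
R2C1 = 12 − 8 = 4 completes the 12 across.
Given what's placed, R3C2 must be 9 to fit the 17 across and 23 down.
R1C2 = 23 − 17 = 6 completes the 23 down.
R3C1 = 17 − 9 = 8 completes the 17 across.
R1C1 = 15 − 6 = 9 completes the 15 across.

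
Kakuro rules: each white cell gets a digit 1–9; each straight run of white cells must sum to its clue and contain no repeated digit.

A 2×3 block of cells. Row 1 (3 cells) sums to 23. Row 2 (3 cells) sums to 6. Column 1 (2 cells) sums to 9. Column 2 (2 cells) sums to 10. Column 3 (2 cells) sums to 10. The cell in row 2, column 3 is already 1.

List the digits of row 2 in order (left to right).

23 in 3 cells must be {6,8,9}; 6 in 3 cells must be {1,2,3}.
(1,3) = 10 − 1 = 9 completes the 10 down.
Nothing is forced directly, so branch on (2,1), whose candidates are 2 or 3. If (2,1) = 2: then (1,1) would have to be in {6,8} for the 23 across but in {7} for the 9 down — contradiction. So (2,1) = 3.
(1,1) = 9 − 3 = 6 completes the 9 down.
(1,2) = 23 − 15 = 8 completes the 23 across.
(2,2) = 6 − 4 = 2 completes the 6 across.

3 2 1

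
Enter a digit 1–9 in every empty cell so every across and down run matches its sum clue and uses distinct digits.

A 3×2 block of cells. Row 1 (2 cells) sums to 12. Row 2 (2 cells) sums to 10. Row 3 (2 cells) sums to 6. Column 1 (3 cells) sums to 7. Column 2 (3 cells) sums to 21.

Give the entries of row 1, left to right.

4 8

7 in 3 cells must be {1,2,4}.
The 12 across and the 7 down share only 4, so (1,1) = 4.
(1,2) = 12 − 4 = 8 completes the 12 across.
Given what's placed, (3,2) must be 4 to fit the 6 across and 21 down.
(2,2) = 21 − 12 = 9 completes the 21 down.
(3,1) = 6 − 4 = 2 completes the 6 across.
(2,1) = 10 − 9 = 1 completes the 10 across.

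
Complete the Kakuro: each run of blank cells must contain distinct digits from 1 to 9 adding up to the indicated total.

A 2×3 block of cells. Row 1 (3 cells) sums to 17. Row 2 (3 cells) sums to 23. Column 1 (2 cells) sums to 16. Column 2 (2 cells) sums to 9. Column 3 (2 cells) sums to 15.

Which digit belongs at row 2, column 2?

23 in 3 cells must be {6,8,9}; 16 in 2 cells must be {7,9}.
The 23 across and the 16 down share only 9, so (2,1) = 9.
(1,1) = 16 − 9 = 7 completes the 16 down.
Nothing is forced directly, so branch on (2,2), whose candidates are 6 or 8. If (2,2) = 6: then (1,2) would have to be in {1,2,4,6,8,9} for the 17 across but in {3} for the 9 down — contradiction. So (2,2) = 8.
(1,2) = 9 − 8 = 1 completes the 9 down.
(1,3) = 17 − 8 = 9 completes the 17 across.
(2,3) = 23 − 17 = 6 completes the 23 across.

8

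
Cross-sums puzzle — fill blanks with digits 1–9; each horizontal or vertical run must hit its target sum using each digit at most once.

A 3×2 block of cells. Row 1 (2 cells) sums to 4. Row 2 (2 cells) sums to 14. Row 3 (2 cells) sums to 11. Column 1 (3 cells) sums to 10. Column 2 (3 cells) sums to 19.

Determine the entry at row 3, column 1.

4

4 in 2 cells must be {1,3}.
The 4 across and the 19 down share only 3, so (1,2) = 3.
Given what's placed, (2,2) must be 9 to fit the 14 across and 19 down.
(3,2) = 19 − 12 = 7 completes the 19 down.
(1,1) = 4 − 3 = 1 completes the 4 across.
(2,1) = 14 − 9 = 5 completes the 14 across.
(3,1) = 11 − 7 = 4 completes the 11 across.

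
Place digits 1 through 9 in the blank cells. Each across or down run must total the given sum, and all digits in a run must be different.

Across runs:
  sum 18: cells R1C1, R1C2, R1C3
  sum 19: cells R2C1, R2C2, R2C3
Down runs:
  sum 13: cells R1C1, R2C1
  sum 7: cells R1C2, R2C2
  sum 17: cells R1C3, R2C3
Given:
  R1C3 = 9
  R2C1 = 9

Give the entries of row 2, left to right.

9, 2, 8

17 in 2 cells must be {8,9}.
R1C1 = 13 − 9 = 4 completes the 13 down.
R1C2 = 18 − 13 = 5 completes the 18 across.
R2C2 = 7 − 5 = 2 completes the 7 down.
R2C3 = 19 − 11 = 8 completes the 19 across.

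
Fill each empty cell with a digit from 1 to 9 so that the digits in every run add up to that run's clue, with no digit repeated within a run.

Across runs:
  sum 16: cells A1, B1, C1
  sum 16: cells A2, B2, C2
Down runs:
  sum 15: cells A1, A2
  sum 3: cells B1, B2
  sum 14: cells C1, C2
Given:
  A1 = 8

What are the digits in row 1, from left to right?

8 2 6

3 in 2 cells must be {1,2}.
A2 = 15 − 8 = 7 completes the 15 down.
B2 = 1: the only remaining digit allowed by both the 16 across and the 3 down.
C2 = 16 − 8 = 8 completes the 16 across.
B1 = 3 − 1 = 2 completes the 3 down.
C1 = 16 − 10 = 6 completes the 16 across.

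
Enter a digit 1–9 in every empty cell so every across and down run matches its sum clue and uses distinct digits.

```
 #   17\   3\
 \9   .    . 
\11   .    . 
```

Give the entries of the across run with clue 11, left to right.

9, 2

17 in 2 cells must be {8,9}; 3 in 2 cells must be {1,2}.
The 9 across and the 17 down share only 8, so R1C1 = 8.
R1C2 = 9 − 8 = 1 completes the 9 across.
R2C1 = 17 − 8 = 9 completes the 17 down.
R2C2 = 11 − 9 = 2 completes the 11 across.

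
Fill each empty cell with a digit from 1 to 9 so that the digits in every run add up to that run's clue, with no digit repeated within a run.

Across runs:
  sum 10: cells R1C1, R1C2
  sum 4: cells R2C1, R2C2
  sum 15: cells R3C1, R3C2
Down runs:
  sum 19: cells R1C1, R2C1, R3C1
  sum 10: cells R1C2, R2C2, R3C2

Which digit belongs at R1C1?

7

4 in 2 cells must be {1,3}.
The 4 across and the 19 down share only 3, so R2C1 = 3.
R2C2 = 4 − 3 = 1 completes the 4 across.
Nothing is forced directly, so branch on R1C1, whose candidates are 7 or 9. If R1C1 = 9: then R1C2 would have to be in {1} for the 10 across but in {2,3,4,5,6,7} for the 10 down — contradiction. So R1C1 = 7.
R1C2 = 10 − 7 = 3 completes the 10 across.
R3C1 = 19 − 10 = 9 completes the 19 down.
R3C2 = 15 − 9 = 6 completes the 15 across.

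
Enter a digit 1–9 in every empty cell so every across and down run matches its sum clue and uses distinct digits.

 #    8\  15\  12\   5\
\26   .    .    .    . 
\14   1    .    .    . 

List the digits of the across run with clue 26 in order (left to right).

R1C1 = 8 − 1 = 7 completes the 8 down.
Nothing is forced directly, so branch on R1C4, whose candidates are 2 or 4. If R1C4 = 4: that forces R1C3 = 9, R2C3 = 3, after which R2C4 would have to be in {2,4,6,8} for the 14 across but in {1} for the 5 down — contradiction. So R1C4 = 2.
R2C4 = 5 − 2 = 3 completes the 5 down.
No cell is forced outright now. R2C2 can only be 6 or 8 (the digits allowed by both its 14 across and its 15 down). If R2C2 = 8: then R1C2 would have to be in {8,9} for the 26 across but in {7} for the 15 down — contradiction. So R2C2 = 6.
R1C2 = 15 − 6 = 9 completes the 15 down.
R1C3 = 26 − 18 = 8 completes the 26 across.
R2C3 = 14 − 10 = 4 completes the 14 across.

7 9 8 2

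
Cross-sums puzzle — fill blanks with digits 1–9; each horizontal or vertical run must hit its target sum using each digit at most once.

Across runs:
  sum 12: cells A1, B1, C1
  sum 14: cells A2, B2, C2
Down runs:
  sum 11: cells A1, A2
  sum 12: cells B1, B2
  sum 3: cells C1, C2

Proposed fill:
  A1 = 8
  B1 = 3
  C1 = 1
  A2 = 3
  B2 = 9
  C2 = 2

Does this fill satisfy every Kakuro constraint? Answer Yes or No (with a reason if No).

Yes

Across: 8+3+1=12; 3+9+2=14. Down: 8+3=11; 3+9=12; 1+2=3. No digit repeats within any run.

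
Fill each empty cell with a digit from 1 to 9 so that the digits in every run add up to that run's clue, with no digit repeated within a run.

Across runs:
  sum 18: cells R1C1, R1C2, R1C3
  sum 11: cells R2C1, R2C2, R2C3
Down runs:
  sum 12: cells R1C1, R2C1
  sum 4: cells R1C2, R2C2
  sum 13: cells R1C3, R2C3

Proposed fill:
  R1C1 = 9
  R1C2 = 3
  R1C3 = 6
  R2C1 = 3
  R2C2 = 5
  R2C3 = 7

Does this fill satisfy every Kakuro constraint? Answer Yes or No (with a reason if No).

No — the down run R1C2–R2C2 sums to 8, not 4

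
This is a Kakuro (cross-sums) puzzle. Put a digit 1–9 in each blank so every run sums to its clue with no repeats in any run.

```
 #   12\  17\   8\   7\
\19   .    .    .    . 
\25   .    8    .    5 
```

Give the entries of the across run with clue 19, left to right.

17 in 2 cells must be {8,9}.
R1C2 = 17 − 8 = 9 completes the 17 down.
R1C4 = 7 − 5 = 2 completes the 7 down.
R2C3 = 3: the only remaining digit allowed by both the 25 across and the 8 down.
R1C3 = 8 − 3 = 5 completes the 8 down.
R2C1 = 25 − 16 = 9 completes the 25 across.
R1C1 = 19 − 16 = 3 completes the 19 across.

3, 9, 5, 2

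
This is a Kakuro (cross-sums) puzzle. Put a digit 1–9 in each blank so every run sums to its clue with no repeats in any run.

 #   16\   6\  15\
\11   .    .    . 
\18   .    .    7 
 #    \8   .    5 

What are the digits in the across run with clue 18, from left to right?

16 in 2 cells must be {7,9}; 6 in 3 cells must be {1,2,3}.
R1C1 = 7: only digit in both the 11-across and 16-down candidate sets.
R1C3 = 15 − 12 = 3 completes the 15 down.
R2C1 = 16 − 7 = 9 completes the 16 down.
R2C2 = 18 − 16 = 2 completes the 18 across.
R3C2 = 8 − 5 = 3 completes the 8 across.
R1C2 = 11 − 10 = 1 completes the 11 across.

9 2 7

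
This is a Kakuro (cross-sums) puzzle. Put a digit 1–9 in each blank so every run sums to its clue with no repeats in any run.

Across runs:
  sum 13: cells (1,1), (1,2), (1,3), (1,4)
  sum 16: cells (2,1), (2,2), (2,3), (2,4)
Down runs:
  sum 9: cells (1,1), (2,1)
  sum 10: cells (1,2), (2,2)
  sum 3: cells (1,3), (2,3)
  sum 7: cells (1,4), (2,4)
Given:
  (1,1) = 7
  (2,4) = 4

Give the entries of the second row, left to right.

2 9 1 4

3 in 2 cells must be {1,2}.
(1,4) = 7 − 4 = 3 completes the 7 down.
(2,1) = 9 − 7 = 2 completes the 9 down.
Given what's placed, (2,3) must be 1 to fit the 16 across and 3 down.
(1,3) = 3 − 1 = 2 completes the 3 down.
(2,2) = 16 − 7 = 9 completes the 16 across.
(1,2) = 13 − 12 = 1 completes the 13 across.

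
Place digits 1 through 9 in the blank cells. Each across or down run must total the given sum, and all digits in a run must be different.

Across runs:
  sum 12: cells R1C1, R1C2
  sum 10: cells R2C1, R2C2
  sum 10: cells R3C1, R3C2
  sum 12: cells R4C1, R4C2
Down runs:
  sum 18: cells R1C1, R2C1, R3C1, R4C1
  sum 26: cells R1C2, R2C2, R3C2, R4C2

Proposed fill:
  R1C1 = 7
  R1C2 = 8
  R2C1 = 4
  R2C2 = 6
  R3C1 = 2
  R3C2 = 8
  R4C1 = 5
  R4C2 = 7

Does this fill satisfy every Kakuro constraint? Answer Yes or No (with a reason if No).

No — the down run R1C2–R4C2 sums to 29, not 26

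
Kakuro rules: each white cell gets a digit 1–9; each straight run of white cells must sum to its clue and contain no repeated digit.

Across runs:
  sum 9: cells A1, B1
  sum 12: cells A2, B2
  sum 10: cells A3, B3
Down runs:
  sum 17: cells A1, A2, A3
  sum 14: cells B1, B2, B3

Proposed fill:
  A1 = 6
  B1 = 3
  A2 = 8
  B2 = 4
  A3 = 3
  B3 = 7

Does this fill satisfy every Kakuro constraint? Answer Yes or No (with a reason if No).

Yes

Across: 6+3=9; 8+4=12; 3+7=10. Down: 6+8+3=17; 3+4+7=14. No digit repeats within any run.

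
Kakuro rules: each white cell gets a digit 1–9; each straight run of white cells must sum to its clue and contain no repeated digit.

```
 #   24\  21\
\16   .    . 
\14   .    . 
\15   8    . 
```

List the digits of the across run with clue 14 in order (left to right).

9, 5

16 in 2 cells must be {7,9}; 24 in 3 cells must be {7,8,9}.
Given what's placed, R2C1 must be 9 to fit the 14 across and 24 down.
R2C2 = 14 − 9 = 5 completes the 14 across.
R3C2 = 15 − 8 = 7 completes the 15 across.
R1C1 = 24 − 17 = 7 completes the 24 down.
R1C2 = 16 − 7 = 9 completes the 16 across.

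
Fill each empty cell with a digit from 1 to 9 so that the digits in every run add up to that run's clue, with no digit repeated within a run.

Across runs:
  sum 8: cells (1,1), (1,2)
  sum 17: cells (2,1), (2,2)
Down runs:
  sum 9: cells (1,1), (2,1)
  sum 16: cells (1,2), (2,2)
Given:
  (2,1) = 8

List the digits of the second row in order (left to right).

17 in 2 cells must be {8,9}; 16 in 2 cells must be {7,9}.
(1,1) = 9 − 8 = 1 completes the 9 down.
(1,2) = 8 − 1 = 7 completes the 8 across.
(2,2) = 17 − 8 = 9 completes the 17 across.

8, 9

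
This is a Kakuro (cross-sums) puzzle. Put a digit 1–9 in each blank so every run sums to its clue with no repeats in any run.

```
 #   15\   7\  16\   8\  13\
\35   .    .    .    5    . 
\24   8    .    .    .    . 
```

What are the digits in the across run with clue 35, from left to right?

35 in 5 cells must be {5,6,7,8,9}; 16 in 2 cells must be {7,9}.
R1C1 = 15 − 8 = 7 completes the 15 down.
R1C2 = 6: the only remaining digit allowed by both the 35 across and the 7 down.
Given what's placed, R1C3 must be 9 to fit the 35 across and 16 down.
R1C5 = 35 − 27 = 8 completes the 35 across.

7 6 9 5 8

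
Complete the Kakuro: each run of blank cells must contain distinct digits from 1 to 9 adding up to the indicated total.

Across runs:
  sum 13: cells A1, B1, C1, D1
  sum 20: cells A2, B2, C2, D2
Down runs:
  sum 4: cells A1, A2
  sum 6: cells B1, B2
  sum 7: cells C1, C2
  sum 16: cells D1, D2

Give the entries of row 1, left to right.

3, 2, 1, 7

4 in 2 cells must be {1,3}; 16 in 2 cells must be {7,9}.
Only 7 fits D1 under both its across sum 13 and down sum 16.
D2 = 16 − 7 = 9 completes the 16 down.
Nothing is forced directly, so branch on A1, whose candidates are 1 or 3. If A1 = 1: that forces B1 = 2, C1 = 3, A2 = 3, after which B2 would have to be in {1,2,6,7} for the 20 across but in {4} for the 6 down — contradiction. So A1 = 3.
A2 = 4 − 3 = 1 completes the 4 down.
No cell is forced outright now. B2 can only be 2 or 4 (the digits allowed by both its 20 across and its 6 down). If B2 = 2: then B1 would have to be in {1,2} for the 13 across but in {4} for the 6 down — contradiction. So B2 = 4.
B1 = 6 − 4 = 2 completes the 6 down.
C1 = 13 − 12 = 1 completes the 13 across.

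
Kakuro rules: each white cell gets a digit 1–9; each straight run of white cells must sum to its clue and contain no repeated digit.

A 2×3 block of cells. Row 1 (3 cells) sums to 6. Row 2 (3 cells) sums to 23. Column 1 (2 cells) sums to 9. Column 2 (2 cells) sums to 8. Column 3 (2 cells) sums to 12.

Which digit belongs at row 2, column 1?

8

6 in 3 cells must be {1,2,3}; 23 in 3 cells must be {6,8,9}.
The 6 across and the 12 down share only 3, so (1,3) = 3.
The 23 across and the 8 down share only 6, so (2,2) = 6.
(2,3) = 12 − 3 = 9 completes the 12 down.
(1,2) = 8 − 6 = 2 completes the 8 down.
(2,1) = 23 − 15 = 8 completes the 23 across.
(1,1) = 6 − 5 = 1 completes the 6 across.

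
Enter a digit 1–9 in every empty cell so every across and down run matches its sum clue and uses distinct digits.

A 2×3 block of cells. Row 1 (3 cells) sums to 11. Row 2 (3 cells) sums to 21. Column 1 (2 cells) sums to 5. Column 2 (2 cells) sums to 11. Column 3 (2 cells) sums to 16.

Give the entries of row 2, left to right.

16 in 2 cells must be {7,9}.
The 11 across and the 16 down share only 7, so (1,3) = 7.
The 21 across and the 5 down share only 4, so (2,1) = 4.
(2,3) = 16 − 7 = 9 completes the 16 down.
(1,1) = 5 − 4 = 1 completes the 5 down.
(1,2) = 11 − 8 = 3 completes the 11 across.
(2,2) = 21 − 13 = 8 completes the 21 across.

4 8 9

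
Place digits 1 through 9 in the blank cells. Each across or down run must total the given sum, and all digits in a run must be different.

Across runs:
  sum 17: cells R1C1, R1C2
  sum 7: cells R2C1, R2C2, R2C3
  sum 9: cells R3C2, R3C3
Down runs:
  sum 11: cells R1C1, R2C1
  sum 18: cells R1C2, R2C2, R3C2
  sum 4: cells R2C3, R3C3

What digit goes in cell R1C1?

17 in 2 cells must be {8,9}; 7 in 3 cells must be {1,2,4}; 4 in 2 cells must be {1,3}.
The 7 across and the 4 down share only 1, so R2C3 = 1.
R3C3 = 4 − 1 = 3 completes the 4 down.
R3C2 = 9 − 3 = 6 completes the 9 across.
R2C2 = 4: the only remaining digit allowed by both the 7 across and the 18 down.
R1C2 = 18 − 10 = 8 completes the 18 down.
R2C1 = 7 − 5 = 2 completes the 7 across.
R1C1 = 17 − 8 = 9 completes the 17 across.

9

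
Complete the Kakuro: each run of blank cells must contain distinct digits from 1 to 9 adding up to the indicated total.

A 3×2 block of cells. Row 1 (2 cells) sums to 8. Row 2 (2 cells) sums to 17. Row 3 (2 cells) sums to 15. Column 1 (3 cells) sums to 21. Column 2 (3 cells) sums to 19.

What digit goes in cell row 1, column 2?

2

17 in 2 cells must be {8,9}.
Nothing is forced directly, so branch on (1,1), whose candidates are 5 or 6 or 7. If (1,1) = 5: that forces (1,2) = 3, (2,1) = 9, after which (2,2) would have to be in {8} for the 17 across but in {7,9} for the 19 down — contradiction. If (1,1) = 7: then (1,2) would have to be in {1} for the 8 across but in {2,3,4,5,6,7,8,9} for the 19 down — contradiction. So (1,1) = 6.
(1,2) = 8 − 6 = 2 completes the 8 across.
Given what's placed, (2,1) must be 8 to fit the 17 across and 21 down.
(2,2) = 17 − 8 = 9 completes the 17 across.
(3,1) = 21 − 14 = 7 completes the 21 down.
(3,2) = 15 − 7 = 8 completes the 15 across.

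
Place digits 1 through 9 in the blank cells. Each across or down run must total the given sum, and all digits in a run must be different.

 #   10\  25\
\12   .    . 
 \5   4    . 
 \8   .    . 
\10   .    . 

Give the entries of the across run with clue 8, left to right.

1, 7

10 in 4 cells must be {1,2,3,4}.
Given what's placed, R1C1 must be 3 to fit the 12 across and 10 down.
R1C2 = 12 − 3 = 9 completes the 12 across.
R2C2 = 5 − 4 = 1 completes the 5 across.
Given what's placed, R3C2 must be 7 to fit the 8 across and 25 down.
R4C2 = 25 − 17 = 8 completes the 25 down.
R3C1 = 8 − 7 = 1 completes the 8 across.
R4C1 = 10 − 8 = 2 completes the 10 across.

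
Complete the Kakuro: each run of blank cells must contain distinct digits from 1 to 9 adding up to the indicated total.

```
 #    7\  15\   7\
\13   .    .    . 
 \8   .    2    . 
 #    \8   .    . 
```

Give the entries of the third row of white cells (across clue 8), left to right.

7 in 3 cells must be {1,2,4}.
Given what's placed, R2C3 must be 1 to fit the 8 across and 7 down.
Given what's placed, R3C3 must be 2 to fit the 8 across and 7 down.
R1C3 = 7 − 3 = 4 completes the 7 down.
R2C1 = 8 − 3 = 5 completes the 8 across.
R3C2 = 8 − 2 = 6 completes the 8 across.
R1C1 = 7 − 5 = 2 completes the 7 down.
R1C2 = 13 − 6 = 7 completes the 13 across.

6 2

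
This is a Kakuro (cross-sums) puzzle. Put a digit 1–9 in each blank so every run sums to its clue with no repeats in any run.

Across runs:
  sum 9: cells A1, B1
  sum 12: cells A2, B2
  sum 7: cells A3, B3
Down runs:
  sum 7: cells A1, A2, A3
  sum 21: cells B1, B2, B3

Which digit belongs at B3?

7 in 3 cells must be {1,2,4}.
The 12 across and the 7 down share only 4, so A2 = 4.
B2 = 12 − 4 = 8 completes the 12 across.
Nothing is forced directly, so branch on A1, whose candidates are 1 or 2. If A1 = 1: then B1 would have to be in {8} for the 9 across but in {4,6,7,9} for the 21 down — contradiction. So A1 = 2.
B1 = 9 − 2 = 7 completes the 9 across.
A3 = 7 − 6 = 1 completes the 7 down.
B3 = 7 − 1 = 6 completes the 7 across.

6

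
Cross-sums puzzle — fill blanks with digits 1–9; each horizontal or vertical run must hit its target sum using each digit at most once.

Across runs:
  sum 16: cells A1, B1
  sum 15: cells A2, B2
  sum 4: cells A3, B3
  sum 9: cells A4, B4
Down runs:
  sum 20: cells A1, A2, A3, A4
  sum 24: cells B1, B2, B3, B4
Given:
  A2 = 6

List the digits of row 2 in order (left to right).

16 in 2 cells must be {7,9}; 4 in 2 cells must be {1,3}.
B2 = 15 − 6 = 9 completes the 15 across.
B1 = 7: the only remaining digit allowed by both the 16 across and the 24 down.
B3 = 3: the only remaining digit allowed by both the 4 across and the 24 down.
B4 = 24 − 19 = 5 completes the 24 down.
A1 = 16 − 7 = 9 completes the 16 across.
A3 = 4 − 3 = 1 completes the 4 across.
A4 = 9 − 5 = 4 completes the 9 across.

6, 9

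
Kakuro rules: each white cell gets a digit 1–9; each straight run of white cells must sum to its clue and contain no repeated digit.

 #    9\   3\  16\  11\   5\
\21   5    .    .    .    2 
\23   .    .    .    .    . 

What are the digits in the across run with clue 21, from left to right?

3 in 2 cells must be {1,2}; 16 in 2 cells must be {7,9}.
R1C2 = 1: the only remaining digit allowed by both the 21 across and the 3 down.
R2C1 = 9 − 5 = 4 completes the 9 down.
R2C2 = 3 − 1 = 2 completes the 3 down.
R2C5 = 5 − 2 = 3 completes the 5 down.
Given what's placed, R2C3 must be 9 to fit the 23 across and 16 down.
R2C4 = 23 − 18 = 5 completes the 23 across.
R1C3 = 16 − 9 = 7 completes the 16 down.
R1C4 = 21 − 15 = 6 completes the 21 across.

5 1 7 6 2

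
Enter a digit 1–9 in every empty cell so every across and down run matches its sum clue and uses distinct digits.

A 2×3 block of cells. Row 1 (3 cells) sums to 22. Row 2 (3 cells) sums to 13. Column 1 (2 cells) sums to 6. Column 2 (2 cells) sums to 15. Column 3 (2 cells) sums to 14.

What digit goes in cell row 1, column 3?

9

The 22 across and the 6 down share only 5, so (1,1) = 5.
(2,1) = 6 − 5 = 1 completes the 6 down.
Nothing is forced directly, so branch on (1,2), whose candidates are 8 or 9. If (1,2) = 9: that forces (1,3) = 8, after which (2,2) would have to be in {3,4,5,7,8,9} for the 13 across but in {6} for the 15 down — contradiction. So (1,2) = 8.
(1,3) = 22 − 13 = 9 completes the 22 across.
(2,2) = 15 − 8 = 7 completes the 15 down.
(2,3) = 13 − 8 = 5 completes the 13 across.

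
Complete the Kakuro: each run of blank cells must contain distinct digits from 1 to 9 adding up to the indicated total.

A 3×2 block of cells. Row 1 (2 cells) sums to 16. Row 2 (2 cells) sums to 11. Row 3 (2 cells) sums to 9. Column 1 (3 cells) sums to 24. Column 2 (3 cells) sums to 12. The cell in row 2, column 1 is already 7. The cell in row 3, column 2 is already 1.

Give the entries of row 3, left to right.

8 1

16 in 2 cells must be {7,9}; 24 in 3 cells must be {7,8,9}.
(1,1) = 9: the only remaining digit allowed by both the 16 across and the 24 down.
(1,2) = 16 − 9 = 7 completes the 16 across.
(2,2) = 11 − 7 = 4 completes the 11 across.
(3,1) = 9 − 1 = 8 completes the 9 across.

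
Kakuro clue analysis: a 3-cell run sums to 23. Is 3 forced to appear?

No

The only way to make 23 from 3 distinct digits is {6,8,9}, which does not contain 3.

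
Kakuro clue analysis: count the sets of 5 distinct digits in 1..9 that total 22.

5 distinct digits from 1–9 sum between 15 and 35.

9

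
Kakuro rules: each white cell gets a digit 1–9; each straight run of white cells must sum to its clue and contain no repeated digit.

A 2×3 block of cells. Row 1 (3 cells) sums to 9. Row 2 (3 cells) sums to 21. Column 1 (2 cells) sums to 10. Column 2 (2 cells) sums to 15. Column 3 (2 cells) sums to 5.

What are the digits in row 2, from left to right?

The 9 across and the 15 down share only 6, so (1,2) = 6.
(2,2) = 15 − 6 = 9 completes the 15 down.
Given what's placed, (2,3) must be 4 to fit the 21 across and 5 down.
(1,3) = 5 − 4 = 1 completes the 5 down.
(2,1) = 21 − 13 = 8 completes the 21 across.
(1,1) = 9 − 7 = 2 completes the 9 across.

8 9 4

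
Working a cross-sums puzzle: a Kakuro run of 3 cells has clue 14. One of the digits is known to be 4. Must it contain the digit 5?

Counterexample: {1,4,9} sums to 14 under that restriction without using 5.

No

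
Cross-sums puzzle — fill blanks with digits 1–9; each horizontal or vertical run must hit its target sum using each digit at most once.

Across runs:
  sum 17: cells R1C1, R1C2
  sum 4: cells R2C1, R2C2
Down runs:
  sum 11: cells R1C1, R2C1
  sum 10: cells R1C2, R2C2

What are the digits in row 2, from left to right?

3 1

17 in 2 cells must be {8,9}; 4 in 2 cells must be {1,3}.
The 4 across and the 11 down share only 3, so R2C1 = 3.
R2C2 = 4 − 3 = 1 completes the 4 across.
R1C1 = 11 − 3 = 8 completes the 11 down.
R1C2 = 17 − 8 = 9 completes the 17 across.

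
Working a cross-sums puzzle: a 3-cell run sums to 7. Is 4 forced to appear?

The only way to make 7 from 3 distinct digits is {1,2,4}, which contains 4.

Yes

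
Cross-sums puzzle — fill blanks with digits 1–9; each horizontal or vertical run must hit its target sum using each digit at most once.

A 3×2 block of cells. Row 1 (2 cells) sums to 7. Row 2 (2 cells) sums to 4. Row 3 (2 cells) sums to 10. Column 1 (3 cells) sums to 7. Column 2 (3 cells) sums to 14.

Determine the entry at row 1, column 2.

5

4 in 2 cells must be {1,3}; 7 in 3 cells must be {1,2,4}.
The 4 across and the 7 down share only 1, so (2,1) = 1.
(2,2) = 4 − 1 = 3 completes the 4 across.
Nothing is forced directly, so branch on (1,1), whose candidates are 2 or 4. If (1,1) = 4: then (1,2) would have to be in {3} for the 7 across but in {2,4,5,6,7,9} for the 14 down — contradiction. So (1,1) = 2.
(1,2) = 7 − 2 = 5 completes the 7 across.
(3,1) = 7 − 3 = 4 completes the 7 down.
(3,2) = 10 − 4 = 6 completes the 10 across.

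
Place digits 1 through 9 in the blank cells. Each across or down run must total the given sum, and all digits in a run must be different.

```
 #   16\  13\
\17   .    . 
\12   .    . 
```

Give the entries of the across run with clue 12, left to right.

17 in 2 cells must be {8,9}; 16 in 2 cells must be {7,9}.
The 17 across and the 16 down share only 9, so R1C1 = 9.
R1C2 = 17 − 9 = 8 completes the 17 across.
R2C1 = 16 − 9 = 7 completes the 16 down.
R2C2 = 12 − 7 = 5 completes the 12 across.

7, 5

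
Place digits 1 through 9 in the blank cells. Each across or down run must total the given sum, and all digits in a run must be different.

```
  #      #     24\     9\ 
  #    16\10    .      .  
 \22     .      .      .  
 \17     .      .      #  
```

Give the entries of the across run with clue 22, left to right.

17 in 2 cells must be {8,9}; 16 in 2 cells must be {7,9}; 24 in 3 cells must be {7,8,9}.
The 17 across and the 16 down share only 9, so R3C1 = 9.
R3C2 = 17 − 9 = 8 completes the 17 across.
R2C1 = 16 − 9 = 7 completes the 16 down.
R2C2 = 9: the only remaining digit allowed by both the 22 across and the 24 down.
R2C3 = 22 − 16 = 6 completes the 22 across.
R1C2 = 24 − 17 = 7 completes the 24 down.
R1C3 = 10 − 7 = 3 completes the 10 across.

7, 9, 6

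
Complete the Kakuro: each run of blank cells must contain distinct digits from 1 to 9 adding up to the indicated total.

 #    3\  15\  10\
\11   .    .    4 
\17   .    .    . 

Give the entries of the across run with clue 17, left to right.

3 in 2 cells must be {1,2}.
R1C2 = 6: the only remaining digit allowed by both the 11 across and the 15 down.
R2C2 = 15 − 6 = 9 completes the 15 down.
R2C3 = 10 − 4 = 6 completes the 10 down.
R1C1 = 11 − 10 = 1 completes the 11 across.
R2C1 = 17 − 15 = 2 completes the 17 across.

2 9 6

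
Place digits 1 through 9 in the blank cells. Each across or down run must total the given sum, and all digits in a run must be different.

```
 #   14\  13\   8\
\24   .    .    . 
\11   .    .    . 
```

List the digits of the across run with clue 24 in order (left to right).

24 in 3 cells must be {7,8,9}.
The 24 across and the 8 down share only 7, so R1C3 = 7.
R2C3 = 8 − 7 = 1 completes the 8 down.
Nothing is forced directly, so branch on R2C1, whose candidates are 6 or 8. If R2C1 = 8: then R1C1 would have to be in {8,9} for the 24 across but in {6} for the 14 down — contradiction. So R2C1 = 6.
R1C1 = 14 − 6 = 8 completes the 14 down.
R1C2 = 24 − 15 = 9 completes the 24 across.
R2C2 = 11 − 7 = 4 completes the 11 across.

8 9 7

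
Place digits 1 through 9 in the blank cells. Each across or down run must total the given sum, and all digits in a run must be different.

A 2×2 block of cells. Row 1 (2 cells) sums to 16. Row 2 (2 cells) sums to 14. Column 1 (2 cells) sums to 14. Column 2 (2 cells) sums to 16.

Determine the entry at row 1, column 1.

9

16 in 2 cells must be {7,9}.
The 16 across and the 14 down share only 9, so (1,1) = 9.
(1,2) = 16 − 9 = 7 completes the 16 across.
(2,1) = 14 − 9 = 5 completes the 14 down.
(2,2) = 14 − 5 = 9 completes the 14 across.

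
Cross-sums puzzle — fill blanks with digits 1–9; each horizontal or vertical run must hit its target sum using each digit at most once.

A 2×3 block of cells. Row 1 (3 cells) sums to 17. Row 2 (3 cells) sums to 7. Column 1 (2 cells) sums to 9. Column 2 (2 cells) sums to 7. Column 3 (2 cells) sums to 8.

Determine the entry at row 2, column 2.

4

7 in 3 cells must be {1,2,4}.
Nothing is forced directly, so branch on (2,1), whose candidates are 1 or 2 or 4. If (2,1) = 2: that forces (1,1) = 7, (2,3) = 1, after which (1,3) would have to be in {1,2,4,6,8,9} for the 17 across but in {7} for the 8 down — contradiction. If (2,1) = 4: that forces (1,1) = 5, (1,3) = 3, after which (2,3) would have to be in {1,2} for the 7 across but in {5} for the 8 down — contradiction. So (2,1) = 1.
(1,1) = 9 − 1 = 8 completes the 9 down.
Given what's placed, (2,3) must be 2 to fit the 7 across and 8 down.
(1,3) = 8 − 2 = 6 completes the 8 down.
(2,2) = 7 − 3 = 4 completes the 7 across.
(1,2) = 17 − 14 = 3 completes the 17 across.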